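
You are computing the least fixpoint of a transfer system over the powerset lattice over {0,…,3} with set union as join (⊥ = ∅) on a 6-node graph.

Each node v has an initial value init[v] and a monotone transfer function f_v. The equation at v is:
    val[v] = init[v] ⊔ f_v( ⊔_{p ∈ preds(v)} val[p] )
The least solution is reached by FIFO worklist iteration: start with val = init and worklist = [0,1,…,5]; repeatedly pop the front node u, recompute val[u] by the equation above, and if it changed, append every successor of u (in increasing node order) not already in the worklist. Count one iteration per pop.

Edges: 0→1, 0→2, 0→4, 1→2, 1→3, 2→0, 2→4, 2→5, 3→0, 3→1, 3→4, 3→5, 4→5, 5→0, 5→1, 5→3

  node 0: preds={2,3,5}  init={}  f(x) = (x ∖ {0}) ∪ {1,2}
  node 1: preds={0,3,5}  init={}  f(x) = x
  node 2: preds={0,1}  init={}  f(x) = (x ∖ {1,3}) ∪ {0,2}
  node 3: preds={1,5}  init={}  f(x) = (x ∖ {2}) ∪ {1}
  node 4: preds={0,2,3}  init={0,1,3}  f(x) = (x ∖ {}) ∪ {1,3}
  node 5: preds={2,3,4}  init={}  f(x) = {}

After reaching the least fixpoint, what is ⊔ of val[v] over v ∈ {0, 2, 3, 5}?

Trace (8 dequeues):
  [1] u=0 | in {} | out {1,2} | prev {} | push {}
  [2] u=1 | in {1,2} | out {1,2} | prev {} | push {}
  [3] u=2 | in {1,2} | out {0,2} | prev {} | push {0}
  [4] u=3 | in {1,2} | out {1} | prev {} | push {1}
  [5] u=4 | in {0,1,2} | out {0,1,2,3} | prev {0,1,3} | push {}
  [6] u=5 | in {0,1,2,3} | out {} | ==
  [7] u=0 | in {0,1,2} | out {1,2} | ==
  [8] u=1 | in {1,2} | out {1,2} | ==

Converged values:
  [0] {1,2}
  [1] {1,2}
  [2] {0,2}
  [3] {1}
  [4] {0,1,2,3}
  [5] {}

{0,1,2}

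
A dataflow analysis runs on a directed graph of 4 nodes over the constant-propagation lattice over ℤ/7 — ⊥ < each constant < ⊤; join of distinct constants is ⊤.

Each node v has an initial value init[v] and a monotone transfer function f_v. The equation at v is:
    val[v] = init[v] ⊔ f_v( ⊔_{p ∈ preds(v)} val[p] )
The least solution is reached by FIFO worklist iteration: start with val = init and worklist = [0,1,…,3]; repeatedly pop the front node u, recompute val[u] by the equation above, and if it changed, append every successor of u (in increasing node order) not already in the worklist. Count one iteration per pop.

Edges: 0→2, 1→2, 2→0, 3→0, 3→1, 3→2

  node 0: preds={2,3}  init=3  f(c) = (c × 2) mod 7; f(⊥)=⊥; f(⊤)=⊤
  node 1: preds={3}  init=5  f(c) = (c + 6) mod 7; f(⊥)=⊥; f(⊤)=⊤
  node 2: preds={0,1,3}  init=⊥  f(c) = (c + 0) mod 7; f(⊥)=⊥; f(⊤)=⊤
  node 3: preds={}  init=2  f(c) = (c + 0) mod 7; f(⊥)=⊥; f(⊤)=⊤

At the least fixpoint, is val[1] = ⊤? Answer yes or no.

Worklist (5 pops):
  #1 pop 0: in=2 → ⊤ (was 3); enqueue []
  #2 pop 1: in=2 → ⊤ (was 5); enqueue []
  #3 pop 2: in=⊤ → ⊤ (was ⊥); enqueue [0]
  #4 pop 3: in=⊥ → 2 (no change)
  #5 pop 0: in=⊤ → ⊤ (no change)

Fixpoint:
  val[0] = ⊤
  val[1] = ⊤
  val[2] = ⊤
  val[3] = 2

yes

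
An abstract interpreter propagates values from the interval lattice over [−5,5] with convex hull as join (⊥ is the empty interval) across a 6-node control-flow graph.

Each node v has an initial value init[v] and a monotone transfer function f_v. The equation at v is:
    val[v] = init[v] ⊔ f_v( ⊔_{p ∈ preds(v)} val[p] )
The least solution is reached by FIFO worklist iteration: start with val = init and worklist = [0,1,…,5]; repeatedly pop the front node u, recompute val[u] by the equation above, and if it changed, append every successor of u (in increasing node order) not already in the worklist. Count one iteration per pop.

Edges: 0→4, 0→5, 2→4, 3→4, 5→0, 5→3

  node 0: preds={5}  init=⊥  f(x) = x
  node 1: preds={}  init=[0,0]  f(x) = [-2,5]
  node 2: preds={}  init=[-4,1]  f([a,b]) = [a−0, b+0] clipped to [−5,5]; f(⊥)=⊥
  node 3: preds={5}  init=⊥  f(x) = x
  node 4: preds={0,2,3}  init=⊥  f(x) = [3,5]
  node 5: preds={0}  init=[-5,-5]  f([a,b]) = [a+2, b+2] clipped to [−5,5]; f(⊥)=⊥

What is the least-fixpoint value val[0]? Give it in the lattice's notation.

Worklist (26 pops):
  #1 pop 0: in=[-5,-5] → [-5,-5] (was ⊥); enqueue []
  #2 pop 1: in=⊥ → [-2,5] (was [0,0]); enqueue []
  #3 pop 2: in=⊥ → [-4,1] (no change)
  #4 pop 3: in=[-5,-5] → [-5,-5] (was ⊥); enqueue []
  #5 pop 4: in=[-5,1] → [3,5] (was ⊥); enqueue []
  #6 pop 5: in=[-5,-5] → [-5,-3] (was [-5,-5]); enqueue [0,3]
  #7 pop 0: in=[-5,-3] → [-5,-3] (was [-5,-5]); enqueue [4,5]
  #8 pop 3: in=[-5,-3] → [-5,-3] (was [-5,-5]); enqueue []
  #9 pop 4: in=[-5,1] → [3,5] (no change)
  #10 pop 5: in=[-5,-3] → [-5,-1] (was [-5,-3]); enqueue [0,3]
  #11 pop 0: in=[-5,-1] → [-5,-1] (was [-5,-3]); enqueue [4,5]
  #12 pop 3: in=[-5,-1] → [-5,-1] (was [-5,-3]); enqueue []
  #13 pop 4: in=[-5,1] → [3,5] (no change)
  #14 pop 5: in=[-5,-1] → [-5,1] (was [-5,-1]); enqueue [0,3]
  #15 pop 0: in=[-5,1] → [-5,1] (was [-5,-1]); enqueue [4,5]
  #16 pop 3: in=[-5,1] → [-5,1] (was [-5,-1]); enqueue []
  #17 pop 4: in=[-5,1] → [3,5] (no change)
  #18 pop 5: in=[-5,1] → [-5,3] (was [-5,1]); enqueue [0,3]
  #19 pop 0: in=[-5,3] → [-5,3] (was [-5,1]); enqueue [4,5]
  #20 pop 3: in=[-5,3] → [-5,3] (was [-5,1]); enqueue []
  #21 pop 4: in=[-5,3] → [3,5] (no change)
  #22 pop 5: in=[-5,3] → [-5,5] (was [-5,3]); enqueue [0,3]
  #23 pop 0: in=[-5,5] → [-5,5] (was [-5,3]); enqueue [4,5]
  #24 pop 3: in=[-5,5] → [-5,5] (was [-5,3]); enqueue []
  #25 pop 4: in=[-5,5] → [3,5] (no change)
  #26 pop 5: in=[-5,5] → [-5,5] (no change)

Fixpoint:
  val[0] = [-5,5]
  val[1] = [-2,5]
  val[2] = [-4,1]
  val[3] = [-5,5]
  val[4] = [3,5]
  val[5] = [-5,5]

[-5,5]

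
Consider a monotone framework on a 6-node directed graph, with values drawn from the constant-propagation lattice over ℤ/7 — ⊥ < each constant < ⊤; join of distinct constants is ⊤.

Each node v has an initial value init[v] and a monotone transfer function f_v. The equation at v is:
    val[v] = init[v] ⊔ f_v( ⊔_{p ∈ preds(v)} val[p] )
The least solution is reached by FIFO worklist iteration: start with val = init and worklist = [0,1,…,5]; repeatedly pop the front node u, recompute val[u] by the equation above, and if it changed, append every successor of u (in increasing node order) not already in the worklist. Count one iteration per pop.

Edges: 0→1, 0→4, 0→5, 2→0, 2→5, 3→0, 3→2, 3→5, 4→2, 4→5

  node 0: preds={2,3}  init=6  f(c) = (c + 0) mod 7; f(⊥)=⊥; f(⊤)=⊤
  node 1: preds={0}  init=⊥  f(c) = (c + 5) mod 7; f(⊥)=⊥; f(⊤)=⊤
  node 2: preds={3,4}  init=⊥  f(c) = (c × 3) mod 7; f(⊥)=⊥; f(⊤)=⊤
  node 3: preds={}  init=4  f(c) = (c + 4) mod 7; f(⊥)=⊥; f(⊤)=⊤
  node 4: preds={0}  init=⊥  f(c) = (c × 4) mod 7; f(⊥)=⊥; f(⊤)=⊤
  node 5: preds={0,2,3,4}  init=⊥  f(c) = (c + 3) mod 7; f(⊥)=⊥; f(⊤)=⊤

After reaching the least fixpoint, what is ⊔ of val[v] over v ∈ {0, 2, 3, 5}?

Worklist (10 pops):
  #1 pop 0: in=4 → ⊤ (was 6); enqueue []
  #2 pop 1: in=⊤ → ⊤ (was ⊥); enqueue []
  #3 pop 2: in=4 → 5 (was ⊥); enqueue [0]
  #4 pop 3: in=⊥ → 4 (no change)
  #5 pop 4: in=⊤ → ⊤ (was ⊥); enqueue [2]
  #6 pop 5: in=⊤ → ⊤ (was ⊥); enqueue []
  #7 pop 0: in=⊤ → ⊤ (no change)
  #8 pop 2: in=⊤ → ⊤ (was 5); enqueue [0,5]
  #9 pop 0: in=⊤ → ⊤ (no change)
  #10 pop 5: in=⊤ → ⊤ (no change)

Fixpoint:
  val[0] = ⊤
  val[1] = ⊤
  val[2] = ⊤
  val[3] = 4
  val[4] = ⊤
  val[5] = ⊤

⊤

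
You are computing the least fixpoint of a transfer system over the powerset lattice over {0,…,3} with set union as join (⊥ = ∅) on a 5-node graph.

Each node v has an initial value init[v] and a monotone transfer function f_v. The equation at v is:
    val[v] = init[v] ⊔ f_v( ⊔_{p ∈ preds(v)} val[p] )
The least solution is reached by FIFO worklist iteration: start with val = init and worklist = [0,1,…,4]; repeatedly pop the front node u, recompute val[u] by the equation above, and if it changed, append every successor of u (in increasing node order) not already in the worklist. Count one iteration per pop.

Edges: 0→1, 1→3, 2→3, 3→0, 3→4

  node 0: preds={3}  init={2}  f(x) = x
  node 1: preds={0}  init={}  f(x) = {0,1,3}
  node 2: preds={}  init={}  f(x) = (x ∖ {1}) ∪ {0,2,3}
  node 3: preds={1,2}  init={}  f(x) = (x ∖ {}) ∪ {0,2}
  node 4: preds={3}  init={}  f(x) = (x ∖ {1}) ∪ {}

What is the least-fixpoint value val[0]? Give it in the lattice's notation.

{0,1,2,3}

Worklist (7 pops):
  #1 pop 0: in={} → {2} (no change)
  #2 pop 1: in={2} → {0,1,3} (was {}); enqueue []
  #3 pop 2: in={} → {0,2,3} (was {}); enqueue []
  #4 pop 3: in={0,1,2,3} → {0,1,2,3} (was {}); enqueue [0]
  #5 pop 4: in={0,1,2,3} → {0,2,3} (was {}); enqueue []
  #6 pop 0: in={0,1,2,3} → {0,1,2,3} (was {2}); enqueue [1]
  #7 pop 1: in={0,1,2,3} → {0,1,3} (no change)

Fixpoint:
  val[0] = {0,1,2,3}
  val[1] = {0,1,3}
  val[2] = {0,2,3}
  val[3] = {0,1,2,3}
  val[4] = {0,2,3}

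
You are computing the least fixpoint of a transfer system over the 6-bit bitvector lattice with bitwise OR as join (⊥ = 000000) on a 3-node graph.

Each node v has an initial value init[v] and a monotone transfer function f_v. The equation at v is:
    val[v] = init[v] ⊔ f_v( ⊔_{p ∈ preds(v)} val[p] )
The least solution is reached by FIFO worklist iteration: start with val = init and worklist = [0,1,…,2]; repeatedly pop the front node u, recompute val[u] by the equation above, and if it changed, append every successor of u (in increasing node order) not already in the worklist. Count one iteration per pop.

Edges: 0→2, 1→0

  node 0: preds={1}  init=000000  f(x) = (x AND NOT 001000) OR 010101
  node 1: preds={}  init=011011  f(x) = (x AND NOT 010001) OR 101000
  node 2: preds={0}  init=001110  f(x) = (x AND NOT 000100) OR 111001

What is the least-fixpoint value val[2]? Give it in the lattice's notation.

111111

Trace (5 dequeues):
  [1] u=0 | in 011011 | out 010111 | prev 000000 | push {}
  [2] u=1 | in 000000 | out 111011 | prev 011011 | push {0}
  [3] u=2 | in 010111 | out 111111 | prev 001110 | push {}
  [4] u=0 | in 111011 | out 110111 | prev 010111 | push {2}
  [5] u=2 | in 110111 | out 111111 | ==

Converged values:
  [0] 110111
  [1] 111011
  [2] 111111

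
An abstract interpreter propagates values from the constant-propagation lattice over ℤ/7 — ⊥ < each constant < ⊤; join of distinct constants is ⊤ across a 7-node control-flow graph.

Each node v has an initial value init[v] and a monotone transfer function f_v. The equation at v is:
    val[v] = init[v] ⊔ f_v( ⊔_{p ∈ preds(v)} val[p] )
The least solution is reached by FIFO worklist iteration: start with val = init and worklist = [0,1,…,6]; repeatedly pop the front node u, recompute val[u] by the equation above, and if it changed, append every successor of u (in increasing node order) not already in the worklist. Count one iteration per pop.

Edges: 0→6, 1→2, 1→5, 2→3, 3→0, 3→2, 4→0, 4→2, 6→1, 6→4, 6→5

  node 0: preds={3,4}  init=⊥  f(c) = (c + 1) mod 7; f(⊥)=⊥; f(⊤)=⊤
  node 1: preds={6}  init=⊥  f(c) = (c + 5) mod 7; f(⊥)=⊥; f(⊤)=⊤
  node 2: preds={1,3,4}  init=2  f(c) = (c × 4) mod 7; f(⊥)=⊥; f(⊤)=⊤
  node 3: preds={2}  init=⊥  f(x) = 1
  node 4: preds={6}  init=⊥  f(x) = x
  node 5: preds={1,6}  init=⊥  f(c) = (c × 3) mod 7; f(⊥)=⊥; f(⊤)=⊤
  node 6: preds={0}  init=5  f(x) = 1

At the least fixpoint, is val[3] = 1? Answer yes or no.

Trace (15 dequeues):
  [1] u=0 | in ⊥ | out ⊥ | ==
  [2] u=1 | in 5 | out 3 | prev ⊥ | push {}
  [3] u=2 | in 3 | out ⊤ | prev 2 | push {}
  [4] u=3 | in ⊤ | out 1 | prev ⊥ | push {0,2}
  [5] u=4 | in 5 | out 5 | prev ⊥ | push {}
  [6] u=5 | in ⊤ | out ⊤ | prev ⊥ | push {}
  [7] u=6 | in ⊥ | out ⊤ | prev 5 | push {1,4,5}
  [8] u=0 | in ⊤ | out ⊤ | prev ⊥ | push {6}
  [9] u=2 | in ⊤ | out ⊤ | ==
  [10] u=1 | in ⊤ | out ⊤ | prev 3 | push {2}
  [11] u=4 | in ⊤ | out ⊤ | prev 5 | push {0}
  [12] u=5 | in ⊤ | out ⊤ | ==
  [13] u=6 | in ⊤ | out ⊤ | ==
  [14] u=2 | in ⊤ | out ⊤ | ==
  [15] u=0 | in ⊤ | out ⊤ | ==

Converged values:
  [0] ⊤
  [1] ⊤
  [2] ⊤
  [3] 1
  [4] ⊤
  [5] ⊤
  [6] ⊤

yes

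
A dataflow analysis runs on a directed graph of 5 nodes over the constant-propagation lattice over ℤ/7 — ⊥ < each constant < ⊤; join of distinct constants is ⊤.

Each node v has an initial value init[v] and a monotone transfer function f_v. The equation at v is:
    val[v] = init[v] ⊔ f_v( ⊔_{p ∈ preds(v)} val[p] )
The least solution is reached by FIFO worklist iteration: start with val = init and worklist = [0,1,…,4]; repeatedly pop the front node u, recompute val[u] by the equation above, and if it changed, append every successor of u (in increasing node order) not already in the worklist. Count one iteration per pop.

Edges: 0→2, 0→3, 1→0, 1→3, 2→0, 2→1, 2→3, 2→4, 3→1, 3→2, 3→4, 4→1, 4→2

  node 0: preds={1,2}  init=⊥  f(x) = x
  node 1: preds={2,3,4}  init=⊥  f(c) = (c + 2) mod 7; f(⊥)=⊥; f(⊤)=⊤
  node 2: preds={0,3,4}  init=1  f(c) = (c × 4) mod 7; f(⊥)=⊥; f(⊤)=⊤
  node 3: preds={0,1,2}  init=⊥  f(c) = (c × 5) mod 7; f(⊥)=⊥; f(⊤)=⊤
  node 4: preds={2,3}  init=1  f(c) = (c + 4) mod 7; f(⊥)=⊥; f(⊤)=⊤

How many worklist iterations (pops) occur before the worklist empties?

10

Worklist (10 pops):
  #1 pop 0: in=1 → 1 (was ⊥); enqueue []
  #2 pop 1: in=1 → 3 (was ⊥); enqueue [0]
  #3 pop 2: in=1 → ⊤ (was 1); enqueue [1]
  #4 pop 3: in=⊤ → ⊤ (was ⊥); enqueue [2]
  #5 pop 4: in=⊤ → ⊤ (was 1); enqueue []
  #6 pop 0: in=⊤ → ⊤ (was 1); enqueue [3]
  #7 pop 1: in=⊤ → ⊤ (was 3); enqueue [0]
  #8 pop 2: in=⊤ → ⊤ (no change)
  #9 pop 3: in=⊤ → ⊤ (no change)
  #10 pop 0: in=⊤ → ⊤ (no change)

Fixpoint:
  val[0] = ⊤
  val[1] = ⊤
  val[2] = ⊤
  val[3] = ⊤
  val[4] = ⊤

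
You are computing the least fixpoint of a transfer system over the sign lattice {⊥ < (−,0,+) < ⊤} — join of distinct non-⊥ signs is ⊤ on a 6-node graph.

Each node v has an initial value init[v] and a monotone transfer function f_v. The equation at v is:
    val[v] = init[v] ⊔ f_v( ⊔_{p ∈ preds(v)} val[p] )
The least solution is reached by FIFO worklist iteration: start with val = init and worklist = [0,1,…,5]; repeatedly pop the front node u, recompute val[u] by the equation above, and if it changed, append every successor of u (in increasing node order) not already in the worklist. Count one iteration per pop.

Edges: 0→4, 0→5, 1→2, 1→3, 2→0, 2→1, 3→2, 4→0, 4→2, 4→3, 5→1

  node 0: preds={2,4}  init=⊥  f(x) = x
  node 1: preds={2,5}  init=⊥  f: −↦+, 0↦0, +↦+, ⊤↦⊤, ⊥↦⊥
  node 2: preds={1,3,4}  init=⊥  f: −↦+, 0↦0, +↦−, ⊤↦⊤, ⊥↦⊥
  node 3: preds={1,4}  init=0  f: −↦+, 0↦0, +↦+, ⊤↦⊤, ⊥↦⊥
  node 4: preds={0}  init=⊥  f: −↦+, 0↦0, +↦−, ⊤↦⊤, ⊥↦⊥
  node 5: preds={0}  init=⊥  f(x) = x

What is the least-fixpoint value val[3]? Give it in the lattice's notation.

Worklist (14 pops):
  #1 pop 0: in=⊥ → ⊥ (no change)
  #2 pop 1: in=⊥ → ⊥ (no change)
  #3 pop 2: in=0 → 0 (was ⊥); enqueue [0,1]
  #4 pop 3: in=⊥ → 0 (no change)
  #5 pop 4: in=⊥ → ⊥ (no change)
  #6 pop 5: in=⊥ → ⊥ (no change)
  #7 pop 0: in=0 → 0 (was ⊥); enqueue [4,5]
  #8 pop 1: in=0 → 0 (was ⊥); enqueue [2,3]
  #9 pop 4: in=0 → 0 (was ⊥); enqueue [0]
  #10 pop 5: in=0 → 0 (was ⊥); enqueue [1]
  #11 pop 2: in=0 → 0 (no change)
  #12 pop 3: in=0 → 0 (no change)
  #13 pop 0: in=0 → 0 (no change)
  #14 pop 1: in=0 → 0 (no change)

Fixpoint:
  val[0] = 0
  val[1] = 0
  val[2] = 0
  val[3] = 0
  val[4] = 0
  val[5] = 0

0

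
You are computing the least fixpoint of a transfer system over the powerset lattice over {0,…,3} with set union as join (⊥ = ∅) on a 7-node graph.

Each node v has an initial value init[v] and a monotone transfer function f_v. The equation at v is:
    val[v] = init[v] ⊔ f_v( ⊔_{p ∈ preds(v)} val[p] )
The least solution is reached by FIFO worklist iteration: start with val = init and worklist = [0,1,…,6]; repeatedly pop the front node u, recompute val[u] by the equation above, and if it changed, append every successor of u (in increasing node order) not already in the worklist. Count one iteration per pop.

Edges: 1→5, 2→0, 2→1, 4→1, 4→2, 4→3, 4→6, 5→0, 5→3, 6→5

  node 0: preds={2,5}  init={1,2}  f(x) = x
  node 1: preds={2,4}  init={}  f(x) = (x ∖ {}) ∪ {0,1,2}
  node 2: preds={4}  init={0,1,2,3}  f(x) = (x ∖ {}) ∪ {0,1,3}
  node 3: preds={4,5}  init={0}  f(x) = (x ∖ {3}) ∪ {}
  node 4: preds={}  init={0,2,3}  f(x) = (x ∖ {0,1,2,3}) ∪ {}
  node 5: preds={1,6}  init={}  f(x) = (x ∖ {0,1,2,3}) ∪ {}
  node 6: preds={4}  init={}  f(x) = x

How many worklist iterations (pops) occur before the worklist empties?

Iteration log — 8 steps:
  step 1. node 0  ⊔preds={0,1,2,3}  new={0,1,2,3}  old={1,2}  +wl: 
  step 2. node 1  ⊔preds={0,1,2,3}  new={0,1,2,3}  old={}  +wl: 
  step 3. node 2  ⊔preds={0,2,3}  new={0,1,2,3}  stable
  step 4. node 3  ⊔preds={0,2,3}  new={0,2}  old={0}  +wl: 
  step 5. node 4  ⊔preds={}  new={0,2,3}  stable
  step 6. node 5  ⊔preds={0,1,2,3}  new={}  stable
  step 7. node 6  ⊔preds={0,2,3}  new={0,2,3}  old={}  +wl: 5
  step 8. node 5  ⊔preds={0,1,2,3}  new={}  stable

Least fixpoint reached:
  node 0: {0,1,2,3}
  node 1: {0,1,2,3}
  node 2: {0,1,2,3}
  node 3: {0,2}
  node 4: {0,2,3}
  node 5: {}
  node 6: {0,2,3}

8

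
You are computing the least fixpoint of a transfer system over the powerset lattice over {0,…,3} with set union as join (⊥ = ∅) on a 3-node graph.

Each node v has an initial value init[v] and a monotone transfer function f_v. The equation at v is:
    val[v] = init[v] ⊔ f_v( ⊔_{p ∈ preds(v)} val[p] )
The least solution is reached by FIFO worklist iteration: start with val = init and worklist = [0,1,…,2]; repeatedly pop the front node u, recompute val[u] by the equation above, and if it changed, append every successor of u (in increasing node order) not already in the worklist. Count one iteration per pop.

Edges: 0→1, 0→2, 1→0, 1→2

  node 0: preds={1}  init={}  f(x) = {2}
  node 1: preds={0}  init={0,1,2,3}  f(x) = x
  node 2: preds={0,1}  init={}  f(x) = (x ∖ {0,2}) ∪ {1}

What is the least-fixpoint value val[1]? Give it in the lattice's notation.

{0,1,2,3}

Iteration log — 3 steps:
  step 1. node 0  ⊔preds={0,1,2,3}  new={2}  old={}  +wl: 
  step 2. node 1  ⊔preds={2}  new={0,1,2,3}  stable
  step 3. node 2  ⊔preds={0,1,2,3}  new={1,3}  old={}  +wl: 

Least fixpoint reached:
  node 0: {2}
  node 1: {0,1,2,3}
  node 2: {1,3}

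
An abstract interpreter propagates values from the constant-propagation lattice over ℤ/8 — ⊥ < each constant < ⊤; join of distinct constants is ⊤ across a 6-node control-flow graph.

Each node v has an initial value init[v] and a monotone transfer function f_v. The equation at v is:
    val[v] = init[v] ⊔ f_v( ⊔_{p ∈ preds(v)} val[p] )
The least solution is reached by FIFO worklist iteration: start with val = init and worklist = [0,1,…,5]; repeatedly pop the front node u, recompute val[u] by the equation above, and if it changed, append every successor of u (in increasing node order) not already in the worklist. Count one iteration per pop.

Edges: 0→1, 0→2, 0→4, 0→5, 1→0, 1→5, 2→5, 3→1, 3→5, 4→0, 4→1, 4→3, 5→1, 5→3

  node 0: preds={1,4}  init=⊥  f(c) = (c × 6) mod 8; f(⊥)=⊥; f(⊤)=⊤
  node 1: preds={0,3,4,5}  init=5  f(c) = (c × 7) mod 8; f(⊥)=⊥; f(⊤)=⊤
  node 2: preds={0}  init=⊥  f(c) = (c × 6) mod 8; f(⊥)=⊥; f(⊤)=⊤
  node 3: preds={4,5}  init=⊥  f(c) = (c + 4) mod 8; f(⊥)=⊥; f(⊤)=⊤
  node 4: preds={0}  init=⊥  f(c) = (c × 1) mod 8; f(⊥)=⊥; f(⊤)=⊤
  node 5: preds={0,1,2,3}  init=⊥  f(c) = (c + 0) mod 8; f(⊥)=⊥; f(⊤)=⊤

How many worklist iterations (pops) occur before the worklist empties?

15

Trace (15 dequeues):
  [1] u=0 | in 5 | out 6 | prev ⊥ | push {}
  [2] u=1 | in 6 | out ⊤ | prev 5 | push {0}
  [3] u=2 | in 6 | out 4 | prev ⊥ | push {}
  [4] u=3 | in ⊥ | out ⊥ | ==
  [5] u=4 | in 6 | out 6 | prev ⊥ | push {1,3}
  [6] u=5 | in ⊤ | out ⊤ | prev ⊥ | push {}
  [7] u=0 | in ⊤ | out ⊤ | prev 6 | push {2,4,5}
  [8] u=1 | in ⊤ | out ⊤ | ==
  [9] u=3 | in ⊤ | out ⊤ | prev ⊥ | push {1}
  [10] u=2 | in ⊤ | out ⊤ | prev 4 | push {}
  [11] u=4 | in ⊤ | out ⊤ | prev 6 | push {0,3}
  [12] u=5 | in ⊤ | out ⊤ | ==
  [13] u=1 | in ⊤ | out ⊤ | ==
  [14] u=0 | in ⊤ | out ⊤ | ==
  [15] u=3 | in ⊤ | out ⊤ | ==

Converged values:
  [0] ⊤
  [1] ⊤
  [2] ⊤
  [3] ⊤
  [4] ⊤
  [5] ⊤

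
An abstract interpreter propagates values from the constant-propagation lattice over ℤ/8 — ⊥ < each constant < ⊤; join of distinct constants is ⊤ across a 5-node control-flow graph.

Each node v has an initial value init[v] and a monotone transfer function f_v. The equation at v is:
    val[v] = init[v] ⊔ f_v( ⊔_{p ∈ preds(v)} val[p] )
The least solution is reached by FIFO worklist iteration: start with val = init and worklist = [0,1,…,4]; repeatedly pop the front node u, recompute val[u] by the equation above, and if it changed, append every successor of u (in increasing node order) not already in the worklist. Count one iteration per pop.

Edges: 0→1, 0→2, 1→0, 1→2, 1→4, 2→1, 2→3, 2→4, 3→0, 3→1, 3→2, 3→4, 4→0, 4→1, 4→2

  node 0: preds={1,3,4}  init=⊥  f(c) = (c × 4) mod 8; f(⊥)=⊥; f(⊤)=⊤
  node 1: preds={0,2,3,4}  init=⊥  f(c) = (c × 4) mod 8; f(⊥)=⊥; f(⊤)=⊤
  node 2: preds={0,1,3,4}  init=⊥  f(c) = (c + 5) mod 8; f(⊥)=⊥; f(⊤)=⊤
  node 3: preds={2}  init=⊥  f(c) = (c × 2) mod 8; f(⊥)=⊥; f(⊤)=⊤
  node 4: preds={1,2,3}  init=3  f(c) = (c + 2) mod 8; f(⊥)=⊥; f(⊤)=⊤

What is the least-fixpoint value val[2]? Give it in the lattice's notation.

⊤

Iteration log — 8 steps:
  step 1. node 0  ⊔preds=3  new=4  old=⊥  +wl: 
  step 2. node 1  ⊔preds=⊤  new=⊤  old=⊥  +wl: 0
  step 3. node 2  ⊔preds=⊤  new=⊤  old=⊥  +wl: 1
  step 4. node 3  ⊔preds=⊤  new=⊤  old=⊥  +wl: 2
  step 5. node 4  ⊔preds=⊤  new=⊤  old=3  +wl: 
  step 6. node 0  ⊔preds=⊤  new=⊤  old=4  +wl: 
  step 7. node 1  ⊔preds=⊤  new=⊤  stable
  step 8. node 2  ⊔preds=⊤  new=⊤  stable

Least fixpoint reached:
  node 0: ⊤
  node 1: ⊤
  node 2: ⊤
  node 3: ⊤
  node 4: ⊤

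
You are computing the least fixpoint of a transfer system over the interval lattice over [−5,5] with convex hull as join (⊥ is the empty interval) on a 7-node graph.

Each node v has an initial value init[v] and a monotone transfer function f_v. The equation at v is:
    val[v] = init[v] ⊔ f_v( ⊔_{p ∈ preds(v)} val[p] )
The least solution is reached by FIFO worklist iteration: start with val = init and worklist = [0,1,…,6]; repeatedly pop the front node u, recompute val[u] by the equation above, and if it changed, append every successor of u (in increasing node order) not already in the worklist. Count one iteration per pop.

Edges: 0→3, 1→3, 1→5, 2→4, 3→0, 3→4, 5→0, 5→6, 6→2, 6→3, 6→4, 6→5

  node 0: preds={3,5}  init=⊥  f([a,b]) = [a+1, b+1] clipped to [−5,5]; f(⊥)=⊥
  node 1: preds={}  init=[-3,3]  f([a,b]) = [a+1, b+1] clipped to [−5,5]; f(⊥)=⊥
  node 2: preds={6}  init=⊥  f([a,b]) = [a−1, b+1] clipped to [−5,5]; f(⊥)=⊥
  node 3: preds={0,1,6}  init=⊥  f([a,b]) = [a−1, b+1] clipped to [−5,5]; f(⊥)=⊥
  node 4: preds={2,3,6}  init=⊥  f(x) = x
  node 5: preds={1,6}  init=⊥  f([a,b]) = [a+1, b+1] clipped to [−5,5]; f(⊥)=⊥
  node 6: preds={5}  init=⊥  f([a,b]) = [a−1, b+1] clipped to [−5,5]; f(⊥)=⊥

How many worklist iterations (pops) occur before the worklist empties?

14

Iteration log — 14 steps:
  step 1. node 0  ⊔preds=⊥  new=⊥  stable
  step 2. node 1  ⊔preds=⊥  new=[-3,3]  stable
  step 3. node 2  ⊔preds=⊥  new=⊥  stable
  step 4. node 3  ⊔preds=[-3,3]  new=[-4,4]  old=⊥  +wl: 0
  step 5. node 4  ⊔preds=[-4,4]  new=[-4,4]  old=⊥  +wl: 
  step 6. node 5  ⊔preds=[-3,3]  new=[-2,4]  old=⊥  +wl: 
  step 7. node 6  ⊔preds=[-2,4]  new=[-3,5]  old=⊥  +wl: 2,3,4,5
  step 8. node 0  ⊔preds=[-4,4]  new=[-3,5]  old=⊥  +wl: 
  step 9. node 2  ⊔preds=[-3,5]  new=[-4,5]  old=⊥  +wl: 
  step 10. node 3  ⊔preds=[-3,5]  new=[-4,5]  old=[-4,4]  +wl: 0
  step 11. node 4  ⊔preds=[-4,5]  new=[-4,5]  old=[-4,4]  +wl: 
  step 12. node 5  ⊔preds=[-3,5]  new=[-2,5]  old=[-2,4]  +wl: 6
  step 13. node 0  ⊔preds=[-4,5]  new=[-3,5]  stable
  step 14. node 6  ⊔preds=[-2,5]  new=[-3,5]  stable

Least fixpoint reached:
  node 0: [-3,5]
  node 1: [-3,3]
  node 2: [-4,5]
  node 3: [-4,5]
  node 4: [-4,5]
  node 5: [-2,5]
  node 6: [-3,5]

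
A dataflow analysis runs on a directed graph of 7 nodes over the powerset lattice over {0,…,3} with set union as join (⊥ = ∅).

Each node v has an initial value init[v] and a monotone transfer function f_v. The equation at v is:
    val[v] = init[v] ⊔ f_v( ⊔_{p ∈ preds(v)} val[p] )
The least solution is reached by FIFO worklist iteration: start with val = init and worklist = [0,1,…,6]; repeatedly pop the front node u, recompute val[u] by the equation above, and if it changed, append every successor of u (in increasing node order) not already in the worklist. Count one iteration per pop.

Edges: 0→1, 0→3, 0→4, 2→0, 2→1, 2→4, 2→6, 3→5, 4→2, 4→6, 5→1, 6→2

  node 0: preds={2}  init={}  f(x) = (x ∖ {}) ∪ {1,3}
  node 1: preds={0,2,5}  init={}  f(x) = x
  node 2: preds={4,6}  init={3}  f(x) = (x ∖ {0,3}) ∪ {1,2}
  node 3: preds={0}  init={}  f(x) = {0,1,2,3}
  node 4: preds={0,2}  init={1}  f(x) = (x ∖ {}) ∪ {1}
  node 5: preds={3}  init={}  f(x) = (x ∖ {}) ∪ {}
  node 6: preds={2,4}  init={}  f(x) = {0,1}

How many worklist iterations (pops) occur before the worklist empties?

Worklist (12 pops):
  #1 pop 0: in={3} → {1,3} (was {}); enqueue []
  #2 pop 1: in={1,3} → {1,3} (was {}); enqueue []
  #3 pop 2: in={1} → {1,2,3} (was {3}); enqueue [0,1]
  #4 pop 3: in={1,3} → {0,1,2,3} (was {}); enqueue []
  #5 pop 4: in={1,2,3} → {1,2,3} (was {1}); enqueue [2]
  #6 pop 5: in={0,1,2,3} → {0,1,2,3} (was {}); enqueue []
  #7 pop 6: in={1,2,3} → {0,1} (was {}); enqueue []
  #8 pop 0: in={1,2,3} → {1,2,3} (was {1,3}); enqueue [3,4]
  #9 pop 1: in={0,1,2,3} → {0,1,2,3} (was {1,3}); enqueue []
  #10 pop 2: in={0,1,2,3} → {1,2,3} (no change)
  #11 pop 3: in={1,2,3} → {0,1,2,3} (no change)
  #12 pop 4: in={1,2,3} → {1,2,3} (no change)

Fixpoint:
  val[0] = {1,2,3}
  val[1] = {0,1,2,3}
  val[2] = {1,2,3}
  val[3] = {0,1,2,3}
  val[4] = {1,2,3}
  val[5] = {0,1,2,3}
  val[6] = {0,1}

12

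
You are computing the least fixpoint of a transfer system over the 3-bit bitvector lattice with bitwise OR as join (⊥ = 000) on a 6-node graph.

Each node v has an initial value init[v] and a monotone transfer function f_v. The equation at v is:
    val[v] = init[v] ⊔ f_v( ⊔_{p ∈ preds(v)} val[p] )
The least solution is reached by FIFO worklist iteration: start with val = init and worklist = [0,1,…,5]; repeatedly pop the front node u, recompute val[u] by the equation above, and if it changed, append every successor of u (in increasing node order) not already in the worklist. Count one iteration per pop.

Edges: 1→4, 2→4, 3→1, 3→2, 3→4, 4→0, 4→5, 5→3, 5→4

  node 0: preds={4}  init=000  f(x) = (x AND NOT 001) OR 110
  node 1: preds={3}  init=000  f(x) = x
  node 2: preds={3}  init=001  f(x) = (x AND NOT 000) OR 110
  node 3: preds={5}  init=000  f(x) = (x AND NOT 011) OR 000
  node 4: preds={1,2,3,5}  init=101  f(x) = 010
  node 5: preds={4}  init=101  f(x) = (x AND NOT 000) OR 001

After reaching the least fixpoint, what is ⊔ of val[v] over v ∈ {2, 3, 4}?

Trace (11 dequeues):
  [1] u=0 | in 101 | out 110 | prev 000 | push {}
  [2] u=1 | in 000 | out 000 | ==
  [3] u=2 | in 000 | out 111 | prev 001 | push {}
  [4] u=3 | in 101 | out 100 | prev 000 | push {1,2}
  [5] u=4 | in 111 | out 111 | prev 101 | push {0}
  [6] u=5 | in 111 | out 111 | prev 101 | push {3,4}
  [7] u=1 | in 100 | out 100 | prev 000 | push {}
  [8] u=2 | in 100 | out 111 | ==
  [9] u=0 | in 111 | out 110 | ==
  [10] u=3 | in 111 | out 100 | ==
  [11] u=4 | in 111 | out 111 | ==

Converged values:
  [0] 110
  [1] 100
  [2] 111
  [3] 100
  [4] 111
  [5] 111

111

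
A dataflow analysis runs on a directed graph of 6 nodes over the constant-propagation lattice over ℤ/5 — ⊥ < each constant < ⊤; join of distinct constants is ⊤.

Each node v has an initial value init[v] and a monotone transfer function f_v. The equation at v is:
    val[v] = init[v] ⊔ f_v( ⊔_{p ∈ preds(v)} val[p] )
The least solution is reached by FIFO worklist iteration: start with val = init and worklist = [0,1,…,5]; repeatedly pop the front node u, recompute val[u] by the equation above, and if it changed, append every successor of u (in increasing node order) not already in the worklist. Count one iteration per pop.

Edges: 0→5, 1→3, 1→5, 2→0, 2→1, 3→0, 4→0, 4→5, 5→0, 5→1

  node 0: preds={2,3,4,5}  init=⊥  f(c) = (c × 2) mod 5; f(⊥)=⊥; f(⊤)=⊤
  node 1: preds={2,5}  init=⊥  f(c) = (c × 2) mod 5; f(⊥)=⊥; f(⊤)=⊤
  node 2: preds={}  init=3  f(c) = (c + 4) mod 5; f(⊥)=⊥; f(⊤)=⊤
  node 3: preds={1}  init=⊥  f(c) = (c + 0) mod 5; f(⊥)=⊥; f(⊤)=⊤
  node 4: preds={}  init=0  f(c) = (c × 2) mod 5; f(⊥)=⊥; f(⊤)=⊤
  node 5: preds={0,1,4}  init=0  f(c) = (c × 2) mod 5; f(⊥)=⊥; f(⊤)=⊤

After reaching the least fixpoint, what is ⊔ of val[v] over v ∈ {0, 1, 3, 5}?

Iteration log — 8 steps:
  step 1. node 0  ⊔preds=⊤  new=⊤  old=⊥  +wl: 
  step 2. node 1  ⊔preds=⊤  new=⊤  old=⊥  +wl: 
  step 3. node 2  ⊔preds=⊥  new=3  stable
  step 4. node 3  ⊔preds=⊤  new=⊤  old=⊥  +wl: 0
  step 5. node 4  ⊔preds=⊥  new=0  stable
  step 6. node 5  ⊔preds=⊤  new=⊤  old=0  +wl: 1
  step 7. node 0  ⊔preds=⊤  new=⊤  stable
  step 8. node 1  ⊔preds=⊤  new=⊤  stable

Least fixpoint reached:
  node 0: ⊤
  node 1: ⊤
  node 2: 3
  node 3: ⊤
  node 4: 0
  node 5: ⊤

⊤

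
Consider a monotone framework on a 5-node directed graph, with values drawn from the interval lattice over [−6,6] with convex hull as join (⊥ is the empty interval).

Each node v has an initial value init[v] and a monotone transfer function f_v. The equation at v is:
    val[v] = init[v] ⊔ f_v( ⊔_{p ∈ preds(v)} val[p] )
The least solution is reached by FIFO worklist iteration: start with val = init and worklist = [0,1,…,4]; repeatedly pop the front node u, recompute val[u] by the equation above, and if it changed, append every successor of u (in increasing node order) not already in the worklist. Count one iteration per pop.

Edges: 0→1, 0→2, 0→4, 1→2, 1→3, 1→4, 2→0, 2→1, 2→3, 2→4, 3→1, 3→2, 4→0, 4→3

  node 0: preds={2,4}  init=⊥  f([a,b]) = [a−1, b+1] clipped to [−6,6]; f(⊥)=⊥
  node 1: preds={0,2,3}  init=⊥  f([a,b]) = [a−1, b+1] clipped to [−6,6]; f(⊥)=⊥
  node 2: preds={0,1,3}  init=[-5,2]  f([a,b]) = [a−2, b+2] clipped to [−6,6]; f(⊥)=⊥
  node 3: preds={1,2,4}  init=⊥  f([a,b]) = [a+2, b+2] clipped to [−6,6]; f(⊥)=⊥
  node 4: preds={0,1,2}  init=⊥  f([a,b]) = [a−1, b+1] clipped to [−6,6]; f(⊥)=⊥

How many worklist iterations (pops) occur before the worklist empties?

Trace (10 dequeues):
  [1] u=0 | in [-5,2] | out [-6,3] | prev ⊥ | push {}
  [2] u=1 | in [-6,3] | out [-6,4] | prev ⊥ | push {}
  [3] u=2 | in [-6,4] | out [-6,6] | prev [-5,2] | push {0,1}
  [4] u=3 | in [-6,6] | out [-4,6] | prev ⊥ | push {2}
  [5] u=4 | in [-6,6] | out [-6,6] | prev ⊥ | push {3}
  [6] u=0 | in [-6,6] | out [-6,6] | prev [-6,3] | push {4}
  [7] u=1 | in [-6,6] | out [-6,6] | prev [-6,4] | push {}
  [8] u=2 | in [-6,6] | out [-6,6] | ==
  [9] u=3 | in [-6,6] | out [-4,6] | ==
  [10] u=4 | in [-6,6] | out [-6,6] | ==

Converged values:
  [0] [-6,6]
  [1] [-6,6]
  [2] [-6,6]
  [3] [-4,6]
  [4] [-6,6]

10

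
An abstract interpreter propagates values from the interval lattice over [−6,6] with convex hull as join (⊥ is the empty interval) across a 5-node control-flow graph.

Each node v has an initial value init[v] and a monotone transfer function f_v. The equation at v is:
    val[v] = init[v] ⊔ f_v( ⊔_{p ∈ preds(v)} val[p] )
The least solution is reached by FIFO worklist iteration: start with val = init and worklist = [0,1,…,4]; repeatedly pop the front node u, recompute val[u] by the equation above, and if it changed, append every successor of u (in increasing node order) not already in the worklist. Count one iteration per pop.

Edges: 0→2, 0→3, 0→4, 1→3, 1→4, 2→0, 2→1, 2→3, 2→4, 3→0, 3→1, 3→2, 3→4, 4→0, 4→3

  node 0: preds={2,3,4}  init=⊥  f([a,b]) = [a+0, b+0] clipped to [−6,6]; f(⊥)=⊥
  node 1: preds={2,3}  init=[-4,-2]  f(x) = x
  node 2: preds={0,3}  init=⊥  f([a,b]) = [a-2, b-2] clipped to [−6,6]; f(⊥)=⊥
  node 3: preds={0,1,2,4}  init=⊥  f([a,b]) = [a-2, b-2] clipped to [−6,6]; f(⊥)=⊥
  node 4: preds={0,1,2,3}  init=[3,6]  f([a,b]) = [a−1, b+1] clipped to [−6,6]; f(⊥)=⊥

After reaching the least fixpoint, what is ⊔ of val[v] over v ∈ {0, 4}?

[-6,6]

Iteration log — 12 steps:
  step 1. node 0  ⊔preds=[3,6]  new=[3,6]  old=⊥  +wl: 
  step 2. node 1  ⊔preds=⊥  new=[-4,-2]  stable
  step 3. node 2  ⊔preds=[3,6]  new=[1,4]  old=⊥  +wl: 0,1
  step 4. node 3  ⊔preds=[-4,6]  new=[-6,4]  old=⊥  +wl: 2
  step 5. node 4  ⊔preds=[-6,6]  new=[-6,6]  old=[3,6]  +wl: 3
  step 6. node 0  ⊔preds=[-6,6]  new=[-6,6]  old=[3,6]  +wl: 4
  step 7. node 1  ⊔preds=[-6,4]  new=[-6,4]  old=[-4,-2]  +wl: 
  step 8. node 2  ⊔preds=[-6,6]  new=[-6,4]  old=[1,4]  +wl: 0,1
  step 9. node 3  ⊔preds=[-6,6]  new=[-6,4]  stable
  step 10. node 4  ⊔preds=[-6,6]  new=[-6,6]  stable
  step 11. node 0  ⊔preds=[-6,6]  new=[-6,6]  stable
  step 12. node 1  ⊔preds=[-6,4]  new=[-6,4]  stable

Least fixpoint reached:
  node 0: [-6,6]
  node 1: [-6,4]
  node 2: [-6,4]
  node 3: [-6,4]
  node 4: [-6,6]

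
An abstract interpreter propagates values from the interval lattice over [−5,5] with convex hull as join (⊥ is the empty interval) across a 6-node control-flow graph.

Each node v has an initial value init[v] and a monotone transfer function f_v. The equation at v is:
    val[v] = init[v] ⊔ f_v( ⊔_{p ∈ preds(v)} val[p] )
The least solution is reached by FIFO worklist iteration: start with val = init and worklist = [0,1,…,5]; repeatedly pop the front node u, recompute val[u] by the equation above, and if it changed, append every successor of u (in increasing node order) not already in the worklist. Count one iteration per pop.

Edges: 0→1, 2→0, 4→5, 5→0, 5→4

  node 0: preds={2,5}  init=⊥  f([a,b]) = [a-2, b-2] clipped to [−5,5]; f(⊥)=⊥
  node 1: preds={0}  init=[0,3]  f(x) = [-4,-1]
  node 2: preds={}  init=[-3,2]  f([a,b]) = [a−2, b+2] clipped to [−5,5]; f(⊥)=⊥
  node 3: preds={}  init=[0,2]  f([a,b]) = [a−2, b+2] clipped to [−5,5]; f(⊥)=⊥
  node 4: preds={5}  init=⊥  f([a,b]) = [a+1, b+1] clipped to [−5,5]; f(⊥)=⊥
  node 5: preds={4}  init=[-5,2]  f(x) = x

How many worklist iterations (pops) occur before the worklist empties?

Trace (17 dequeues):
  [1] u=0 | in [-5,2] | out [-5,0] | prev ⊥ | push {}
  [2] u=1 | in [-5,0] | out [-4,3] | prev [0,3] | push {}
  [3] u=2 | in ⊥ | out [-3,2] | ==
  [4] u=3 | in ⊥ | out [0,2] | ==
  [5] u=4 | in [-5,2] | out [-4,3] | prev ⊥ | push {}
  [6] u=5 | in [-4,3] | out [-5,3] | prev [-5,2] | push {0,4}
  [7] u=0 | in [-5,3] | out [-5,1] | prev [-5,0] | push {1}
  [8] u=4 | in [-5,3] | out [-4,4] | prev [-4,3] | push {5}
  [9] u=1 | in [-5,1] | out [-4,3] | ==
  [10] u=5 | in [-4,4] | out [-5,4] | prev [-5,3] | push {0,4}
  [11] u=0 | in [-5,4] | out [-5,2] | prev [-5,1] | push {1}
  [12] u=4 | in [-5,4] | out [-4,5] | prev [-4,4] | push {5}
  [13] u=1 | in [-5,2] | out [-4,3] | ==
  [14] u=5 | in [-4,5] | out [-5,5] | prev [-5,4] | push {0,4}
  [15] u=0 | in [-5,5] | out [-5,3] | prev [-5,2] | push {1}
  [16] u=4 | in [-5,5] | out [-4,5] | ==
  [17] u=1 | in [-5,3] | out [-4,3] | ==

Converged values:
  [0] [-5,3]
  [1] [-4,3]
  [2] [-3,2]
  [3] [0,2]
  [4] [-4,5]
  [5] [-5,5]

17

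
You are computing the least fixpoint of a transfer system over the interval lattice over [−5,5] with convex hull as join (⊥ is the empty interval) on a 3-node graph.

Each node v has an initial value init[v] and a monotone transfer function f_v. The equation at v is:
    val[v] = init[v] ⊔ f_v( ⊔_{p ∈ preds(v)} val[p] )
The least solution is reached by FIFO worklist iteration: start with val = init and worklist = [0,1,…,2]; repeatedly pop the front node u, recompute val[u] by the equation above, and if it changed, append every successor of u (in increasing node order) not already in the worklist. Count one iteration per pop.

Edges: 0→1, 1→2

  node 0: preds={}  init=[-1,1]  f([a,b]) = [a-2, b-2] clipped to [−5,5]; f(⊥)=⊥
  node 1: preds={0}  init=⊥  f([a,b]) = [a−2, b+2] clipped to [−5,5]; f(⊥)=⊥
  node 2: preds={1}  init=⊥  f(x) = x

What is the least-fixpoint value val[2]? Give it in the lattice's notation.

Trace (3 dequeues):
  [1] u=0 | in ⊥ | out [-1,1] | ==
  [2] u=1 | in [-1,1] | out [-3,3] | prev ⊥ | push {}
  [3] u=2 | in [-3,3] | out [-3,3] | prev ⊥ | push {}

Converged values:
  [0] [-1,1]
  [1] [-3,3]
  [2] [-3,3]

[-3,3]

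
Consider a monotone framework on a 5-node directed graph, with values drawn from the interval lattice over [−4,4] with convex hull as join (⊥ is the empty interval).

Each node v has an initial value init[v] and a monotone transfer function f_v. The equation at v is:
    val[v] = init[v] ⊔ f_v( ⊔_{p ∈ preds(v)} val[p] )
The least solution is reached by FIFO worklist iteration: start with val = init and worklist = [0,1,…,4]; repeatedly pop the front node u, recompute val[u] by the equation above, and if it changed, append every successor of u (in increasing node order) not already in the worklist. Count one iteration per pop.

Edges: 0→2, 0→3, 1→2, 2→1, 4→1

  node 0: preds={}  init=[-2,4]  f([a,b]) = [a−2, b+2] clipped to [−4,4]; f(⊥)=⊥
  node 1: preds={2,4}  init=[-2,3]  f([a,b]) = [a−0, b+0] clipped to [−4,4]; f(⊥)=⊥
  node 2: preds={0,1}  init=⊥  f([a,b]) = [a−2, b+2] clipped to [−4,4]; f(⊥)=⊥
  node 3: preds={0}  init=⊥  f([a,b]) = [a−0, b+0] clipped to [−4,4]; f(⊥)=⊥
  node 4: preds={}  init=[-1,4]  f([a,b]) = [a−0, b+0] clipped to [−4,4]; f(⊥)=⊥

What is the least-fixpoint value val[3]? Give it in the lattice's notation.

Trace (7 dequeues):
  [1] u=0 | in ⊥ | out [-2,4] | ==
  [2] u=1 | in [-1,4] | out [-2,4] | prev [-2,3] | push {}
  [3] u=2 | in [-2,4] | out [-4,4] | prev ⊥ | push {1}
  [4] u=3 | in [-2,4] | out [-2,4] | prev ⊥ | push {}
  [5] u=4 | in ⊥ | out [-1,4] | ==
  [6] u=1 | in [-4,4] | out [-4,4] | prev [-2,4] | push {2}
  [7] u=2 | in [-4,4] | out [-4,4] | ==

Converged values:
  [0] [-2,4]
  [1] [-4,4]
  [2] [-4,4]
  [3] [-2,4]
  [4] [-1,4]

[-2,4]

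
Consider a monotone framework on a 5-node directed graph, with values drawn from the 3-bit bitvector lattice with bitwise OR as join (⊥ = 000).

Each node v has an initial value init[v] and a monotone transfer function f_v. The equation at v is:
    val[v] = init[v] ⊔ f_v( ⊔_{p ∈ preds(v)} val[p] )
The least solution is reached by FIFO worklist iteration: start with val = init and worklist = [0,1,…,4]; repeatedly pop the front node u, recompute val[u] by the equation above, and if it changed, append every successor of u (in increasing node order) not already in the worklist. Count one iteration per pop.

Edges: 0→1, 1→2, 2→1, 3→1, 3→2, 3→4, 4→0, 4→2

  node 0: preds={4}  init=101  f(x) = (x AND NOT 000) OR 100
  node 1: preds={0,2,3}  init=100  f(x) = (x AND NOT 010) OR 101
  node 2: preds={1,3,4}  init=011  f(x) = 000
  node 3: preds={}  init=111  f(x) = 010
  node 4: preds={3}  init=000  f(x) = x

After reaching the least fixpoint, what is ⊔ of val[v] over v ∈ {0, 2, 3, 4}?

Iteration log — 8 steps:
  step 1. node 0  ⊔preds=000  new=101  stable
  step 2. node 1  ⊔preds=111  new=101  old=100  +wl: 
  step 3. node 2  ⊔preds=111  new=011  stable
  step 4. node 3  ⊔preds=000  new=111  stable
  step 5. node 4  ⊔preds=111  new=111  old=000  +wl: 0,2
  step 6. node 0  ⊔preds=111  new=111  old=101  +wl: 1
  step 7. node 2  ⊔preds=111  new=011  stable
  step 8. node 1  ⊔preds=111  new=101  stable

Least fixpoint reached:
  node 0: 111
  node 1: 101
  node 2: 011
  node 3: 111
  node 4: 111

111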